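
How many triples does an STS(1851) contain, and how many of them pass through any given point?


An STS(v) is a 2-(v, 3, 1) BIBD: block size k = 3, λ = 1.
Replication: r(k − 1) = λ(v − 1) ⇒ r·2 = 1851 − 1 = 1850 ⇒ r = 925.
Block count: bk = vr ⇒ b·3 = 1851·925 = 1712175 ⇒ b = 570725.

r = 925, b = 570725.


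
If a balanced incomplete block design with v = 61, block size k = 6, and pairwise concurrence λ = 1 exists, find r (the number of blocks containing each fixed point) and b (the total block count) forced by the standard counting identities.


Any 2-(v, k, λ) BIBD satisfies two necessary conditions:
  (i)  Each point sits in r blocks, and counting incidences through any fixed point gives r(k − 1) = λ(v − 1), so r = λ(v − 1)/(k − 1).
  (ii) Total incidences bk = vr, so b = vr/k.
Step 1: r = λ(v − 1)/(k − 1) = 1·(61 − 1)/(6 − 1) = 1·60/5 = 60/5 = 12.
Step 2: b = vr/k = 61·12/6 = 732/6 = 122.
Check integrality: r = 12 ∈ Z ✓, b = 122 ∈ Z ✓.
(These identities are necessary conditions: they determine r and b for any design with these parameters, but do not by themselves prove that one exists.)

r = 12, b = 122.


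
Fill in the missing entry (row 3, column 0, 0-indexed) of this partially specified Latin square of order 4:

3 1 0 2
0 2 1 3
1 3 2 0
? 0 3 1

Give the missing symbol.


Row 3 contains symbols [0, 1, 3] — missing [2].
Column 0 contains symbols [0, 1, 3] — missing [2].
The missing symbol must appear in both missing sets; intersection = [2].
Therefore the hidden value is 2.

Missing value = 2.


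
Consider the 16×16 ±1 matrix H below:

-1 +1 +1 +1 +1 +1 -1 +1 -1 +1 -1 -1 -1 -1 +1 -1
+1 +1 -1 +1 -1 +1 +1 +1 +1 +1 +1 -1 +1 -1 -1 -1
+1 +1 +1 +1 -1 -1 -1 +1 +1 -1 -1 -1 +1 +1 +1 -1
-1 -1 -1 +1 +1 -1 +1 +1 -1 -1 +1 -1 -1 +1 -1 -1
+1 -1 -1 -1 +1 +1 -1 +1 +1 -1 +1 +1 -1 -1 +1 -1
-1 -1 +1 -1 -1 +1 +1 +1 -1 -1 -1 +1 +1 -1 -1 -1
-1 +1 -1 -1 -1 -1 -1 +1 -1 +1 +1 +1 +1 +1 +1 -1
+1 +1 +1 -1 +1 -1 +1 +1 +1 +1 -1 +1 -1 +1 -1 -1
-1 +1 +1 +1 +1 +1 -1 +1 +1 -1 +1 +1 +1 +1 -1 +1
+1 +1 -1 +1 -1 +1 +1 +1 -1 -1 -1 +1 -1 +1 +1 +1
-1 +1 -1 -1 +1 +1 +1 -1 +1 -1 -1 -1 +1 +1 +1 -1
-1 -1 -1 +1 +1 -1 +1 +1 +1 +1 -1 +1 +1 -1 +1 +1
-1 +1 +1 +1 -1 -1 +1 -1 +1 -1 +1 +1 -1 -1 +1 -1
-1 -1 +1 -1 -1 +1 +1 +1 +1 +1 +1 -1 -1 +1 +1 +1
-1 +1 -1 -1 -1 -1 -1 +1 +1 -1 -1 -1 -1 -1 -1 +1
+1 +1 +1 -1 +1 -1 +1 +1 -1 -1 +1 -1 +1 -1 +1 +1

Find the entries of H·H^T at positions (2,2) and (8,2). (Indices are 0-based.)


Row 2 of H: [1, 1, 1, 1, -1, -1, -1, 1, 1, -1, -1, -1, 1, 1, 1, -1].
Row 8 of H: [-1, 1, 1, 1, 1, 1, -1, 1, 1, -1, 1, 1, 1, 1, -1, 1].
(H·H^T)[2][2] = Σ_j H[2][j]·H[2][j] = (1)² + (1)² + (1)² + (1)² + (-1)² + (-1)² + (-1)² + (1)² + (1)² + (-1)² + (-1)² + (-1)² + (1)² + (1)² + (1)² + (-1)² = 1 + 1 + 1 + 1 + 1 + 1 + 1 + 1 + 1 + 1 + 1 + 1 + 1 + 1 + 1 + 1 = 16.
(H·H^T)[8][2] = Σ_j H[8][j]·H[2][j] = (-1)·(1) + (1)·(1) + (1)·(1) + (1)·(1) + (1)·(-1) + (1)·(-1) + (-1)·(-1) + (1)·(1) + (1)·(1) + (-1)·(-1) + (1)·(-1) + (1)·(-1) + (1)·(1) + (1)·(1) + (-1)·(1) + (1)·(-1) = -1 + 1 + 1 + 1 + -1 + -1 + 1 + 1 + 1 + 1 + -1 + -1 + 1 + 1 + -1 + -1 = 2.
Rows 8 and 2 are not orthogonal (dot product = 2 ≠ 0), so H is not a Hadamard matrix.

(2,2) entry = 16; (8,2) entry = 2.


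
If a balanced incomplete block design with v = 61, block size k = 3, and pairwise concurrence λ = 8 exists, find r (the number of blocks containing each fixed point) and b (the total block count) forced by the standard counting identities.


Any 2-(v, k, λ) BIBD satisfies two necessary conditions:
  (i)  Each point sits in r blocks, and counting incidences through any fixed point gives r(k − 1) = λ(v − 1), so r = λ(v − 1)/(k − 1).
  (ii) Total incidences bk = vr, so b = vr/k.
Step 1: r = λ(v − 1)/(k − 1) = 8·(61 − 1)/(3 − 1) = 8·60/2 = 480/2 = 240.
Step 2: b = vr/k = 61·240/3 = 14640/3 = 4880.
Check integrality: r = 240 ∈ Z ✓, b = 4880 ∈ Z ✓.
(These identities are necessary conditions: they determine r and b for any design with these parameters, but do not by themselves prove that one exists.)

r = 240, b = 4880.


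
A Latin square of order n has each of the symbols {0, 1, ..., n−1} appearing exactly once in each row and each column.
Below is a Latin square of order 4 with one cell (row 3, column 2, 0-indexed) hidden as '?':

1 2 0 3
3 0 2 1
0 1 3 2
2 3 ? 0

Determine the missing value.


Row 3 contains symbols [0, 2, 3] — missing [1].
Column 2 contains symbols [0, 2, 3] — missing [1].
The missing symbol must appear in both missing sets; intersection = [1].
Therefore the hidden value is 1.

Missing value = 1.


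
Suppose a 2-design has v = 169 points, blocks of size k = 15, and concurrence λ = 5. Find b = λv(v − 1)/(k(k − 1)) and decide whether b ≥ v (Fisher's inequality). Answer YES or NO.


b = λv(v − 1)/(k(k − 1)) = 5·169·168/(15·14) = 141960/210 = 676.
Compare with v = 169: b ≥ v, so Fisher's inequality holds.

YES


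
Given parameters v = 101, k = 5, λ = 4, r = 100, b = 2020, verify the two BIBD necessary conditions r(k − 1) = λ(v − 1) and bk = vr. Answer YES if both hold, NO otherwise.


Condition (i): r(k − 1) = 100·4 = 400; λ(v − 1) = 4·100 = 400. Match? YES.
Condition (ii): bk = 2020·5 = 10100; vr = 101·100 = 10100. Match? YES.
Both conditions hold? YES.

YES


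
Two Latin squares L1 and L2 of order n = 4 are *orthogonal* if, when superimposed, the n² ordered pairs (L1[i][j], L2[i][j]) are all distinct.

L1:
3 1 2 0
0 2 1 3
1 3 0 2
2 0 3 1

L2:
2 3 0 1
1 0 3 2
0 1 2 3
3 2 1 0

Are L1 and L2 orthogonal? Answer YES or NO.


Form the n² = 16 superimposed pairs (L1[i][j], L2[i][j]), row by row (rows and columns indexed from 0):
row 0: (3,2) (1,3) (2,0) (0,1)
row 1: (0,1) (2,0) (1,3) (3,2)
row 2: (1,0) (3,1) (0,2) (2,3)
row 3: (2,3) (0,2) (3,1) (1,0)
Orthogonality requires all 16 pairs distinct.
But the pair (0,1) repeats: cell (0,3) has L1 = 0, L2 = 1, and cell (1,0) has L1 = 0, L2 = 1.
A repeated pair means some other pair never occurs (only 8 distinct pairs out of 16), so the squares are not orthogonal.
Conclusion: NO.

NO


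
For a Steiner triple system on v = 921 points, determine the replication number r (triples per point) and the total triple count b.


An STS(v) is a 2-(v, 3, 1) BIBD: block size k = 3, λ = 1.
Replication: r(k − 1) = λ(v − 1) ⇒ r·2 = 921 − 1 = 920 ⇒ r = 460.
Block count: bk = vr ⇒ b·3 = 921·460 = 423660 ⇒ b = 141220.
(Check via b = v(v − 1)/6 = 921·920/6 = 847320/6 = 141220.)

r = 460, b = 141220.


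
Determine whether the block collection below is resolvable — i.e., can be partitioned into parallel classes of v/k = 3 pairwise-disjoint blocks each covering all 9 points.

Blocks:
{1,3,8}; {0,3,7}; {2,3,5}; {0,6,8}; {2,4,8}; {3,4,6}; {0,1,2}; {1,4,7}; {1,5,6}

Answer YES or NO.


v = 9, block size k = 3, number of blocks = 9.
For resolvability, blocks must partition into parallel classes of size v/k = 3.
Total blocks must therefore be a multiple of 3: 9 = 3·3 + 0 ⇒ divisible ✓.
Consider block {1,3,8}. It intersects every other block in the collection, so no parallel class of size 3 can contain it.
Since every block must belong to some parallel class in a resolution, the collection cannot be partitioned into parallel classes.
Resolvable? NO.

NO


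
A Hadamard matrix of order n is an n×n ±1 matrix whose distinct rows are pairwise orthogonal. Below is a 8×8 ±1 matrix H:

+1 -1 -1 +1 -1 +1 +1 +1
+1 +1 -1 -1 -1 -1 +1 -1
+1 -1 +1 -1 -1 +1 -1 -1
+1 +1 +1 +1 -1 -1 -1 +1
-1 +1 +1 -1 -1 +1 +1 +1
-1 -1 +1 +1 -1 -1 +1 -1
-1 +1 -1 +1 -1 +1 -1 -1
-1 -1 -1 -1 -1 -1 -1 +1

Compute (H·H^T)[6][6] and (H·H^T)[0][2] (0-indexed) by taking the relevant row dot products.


Row 0 of H: [1, -1, -1, 1, -1, 1, 1, 1].
Row 2 of H: [1, -1, 1, -1, -1, 1, -1, -1].
Row 6 of H: [-1, 1, -1, 1, -1, 1, -1, -1].
(H·H^T)[6][6] = Σ_j H[6][j]·H[6][j] = (-1)² + (1)² + (-1)² + (1)² + (-1)² + (1)² + (-1)² + (-1)² = 1 + 1 + 1 + 1 + 1 + 1 + 1 + 1 = 8.
(H·H^T)[0][2] = Σ_j H[0][j]·H[2][j] = (1)·(1) + (-1)·(-1) + (-1)·(1) + (1)·(-1) + (-1)·(-1) + (1)·(1) + (1)·(-1) + (1)·(-1) = 1 + 1 + -1 + -1 + 1 + 1 + -1 + -1 = 0.
So rows 0 and 2 are orthogonal; the diagonal entry equals n = 8.

(6,6) entry = 8; (0,2) entry = 0.


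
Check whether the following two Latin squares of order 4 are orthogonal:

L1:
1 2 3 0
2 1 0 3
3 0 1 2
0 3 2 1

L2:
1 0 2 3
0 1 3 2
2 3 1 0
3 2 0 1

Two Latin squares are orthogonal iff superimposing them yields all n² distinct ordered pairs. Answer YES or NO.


Form the n² = 16 superimposed pairs (L1[i][j], L2[i][j]), row by row (rows and columns indexed from 0):
row 0: (1,1) (2,0) (3,2) (0,3)
row 1: (2,0) (1,1) (0,3) (3,2)
row 2: (3,2) (0,3) (1,1) (2,0)
row 3: (0,3) (3,2) (2,0) (1,1)
Orthogonality requires all 16 pairs distinct.
But the pair (2,0) repeats: cell (0,1) has L1 = 2, L2 = 0, and cell (1,0) has L1 = 2, L2 = 0.
A repeated pair means some other pair never occurs (only 4 distinct pairs out of 16), so the squares are not orthogonal.
Conclusion: NO.

NO


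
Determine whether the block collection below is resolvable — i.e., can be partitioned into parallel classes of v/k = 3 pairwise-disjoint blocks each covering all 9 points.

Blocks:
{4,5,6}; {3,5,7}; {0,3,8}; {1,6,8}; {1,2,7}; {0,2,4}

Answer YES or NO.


v = 9, block size k = 3, number of blocks = 6.
For resolvability, blocks must partition into parallel classes of size v/k = 3.
Total blocks must therefore be a multiple of 3: 6 = 3·2 + 0 ⇒ divisible ✓.
Greedy packing gives 2 candidate class(es). Each should be a full parallel class (size 3, covers all 9 points).
  Class 1 (3 blocks): {4,5,6}; {0,3,8}; {1,2,7}. Points covered: [0, 1, 2, 3, 4, 5, 6, 7, 8].
  Class 2 (3 blocks): {3,5,7}; {1,6,8}; {0,2,4}. Points covered: [0, 1, 2, 3, 4, 5, 6, 7, 8].
All classes full (size 3)? YES. All classes cover every point? YES.
Resolvable? YES.

YES


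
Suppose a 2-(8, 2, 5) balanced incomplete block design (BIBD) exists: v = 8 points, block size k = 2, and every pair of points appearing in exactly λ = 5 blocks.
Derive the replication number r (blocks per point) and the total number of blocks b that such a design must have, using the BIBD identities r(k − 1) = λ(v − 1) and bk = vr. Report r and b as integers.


Any 2-(v, k, λ) BIBD satisfies two necessary conditions:
  (i)  Each point sits in r blocks, and counting incidences through any fixed point gives r(k − 1) = λ(v − 1), so r = λ(v − 1)/(k − 1).
  (ii) Total incidences bk = vr, so b = vr/k.
Step 1: r = λ(v − 1)/(k − 1) = 5·(8 − 1)/(2 − 1) = 5·7/1 = 35/1 = 35.
Step 2: b = vr/k = 8·35/2 = 280/2 = 140.
Check integrality: r = 35 ∈ Z ✓, b = 140 ∈ Z ✓.
(These identities are necessary conditions: they determine r and b for any design with these parameters, but do not by themselves prove that one exists.)

r = 35, b = 140.


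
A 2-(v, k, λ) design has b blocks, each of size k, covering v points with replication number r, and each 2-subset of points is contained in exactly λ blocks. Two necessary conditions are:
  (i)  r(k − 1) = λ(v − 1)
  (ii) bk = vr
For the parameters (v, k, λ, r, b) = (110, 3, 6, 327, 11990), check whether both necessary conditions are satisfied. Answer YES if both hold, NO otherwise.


Condition (i): r(k − 1) = 327·2 = 654; λ(v − 1) = 6·109 = 654. Match? YES.
Condition (ii): bk = 11990·3 = 35970; vr = 110·327 = 35970. Match? YES.
Both conditions hold? YES.

YES


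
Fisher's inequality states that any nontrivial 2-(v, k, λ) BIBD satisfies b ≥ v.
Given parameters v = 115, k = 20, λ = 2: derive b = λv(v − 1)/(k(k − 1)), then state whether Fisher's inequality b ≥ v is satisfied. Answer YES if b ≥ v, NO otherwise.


r = λ(v − 1)/(k − 1) = 2·114/19 = 12.
b = vr/k = 115·12/20 = 69.
Fisher's inequality: b ≥ v ⇔ 69 ≥ 115? NO.

NO


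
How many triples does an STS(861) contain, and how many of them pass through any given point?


An STS(v) is a 2-(v, 3, 1) BIBD: block size k = 3, λ = 1.
Replication: r(k − 1) = λ(v − 1) ⇒ r·2 = 861 − 1 = 860 ⇒ r = 430.
Block count: b = v(v − 1)/6 = 861·860/6 = 740460/6 = 123410.
(Check via bk = vr: 123410·3 = 370230 = 861·430 = 370230 ✓.)

r = 430, b = 123410.


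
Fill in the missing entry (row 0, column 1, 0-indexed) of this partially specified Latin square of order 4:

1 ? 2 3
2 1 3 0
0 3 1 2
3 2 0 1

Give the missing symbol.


Row 0 contains symbols [1, 2, 3] — missing [0].
Column 1 contains symbols [1, 2, 3] — missing [0].
The missing symbol must appear in both missing sets; intersection = [0].
Therefore the hidden value is 0.

Missing value = 0.


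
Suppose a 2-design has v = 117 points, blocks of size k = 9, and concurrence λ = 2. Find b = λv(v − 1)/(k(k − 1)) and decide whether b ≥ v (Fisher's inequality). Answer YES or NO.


r = λ(v − 1)/(k − 1) = 2·116/8 = 29.
b = vr/k = 117·29/9 = 377.
Fisher's inequality: b ≥ v ⇔ 377 ≥ 117? YES.

YES


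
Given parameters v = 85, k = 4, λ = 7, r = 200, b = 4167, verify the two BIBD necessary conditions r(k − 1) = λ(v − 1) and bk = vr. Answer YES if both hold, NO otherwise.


Condition (i): r(k − 1) = 200·3 = 600; λ(v − 1) = 7·84 = 588. Match? NO.
Condition (ii): bk = 4167·4 = 16668; vr = 85·200 = 17000. Match? NO.
Both conditions hold? NO.

NO


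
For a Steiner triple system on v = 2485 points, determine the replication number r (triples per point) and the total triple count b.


An STS(v) is a 2-(v, 3, 1) BIBD: block size k = 3, λ = 1.
Replication: r(k − 1) = λ(v − 1) ⇒ r·2 = 2485 − 1 = 2484 ⇒ r = 1242.
Block count: b = v(v − 1)/6 = 2485·2484/6 = 6172740/6 = 1028790.

r = 1242, b = 1028790.


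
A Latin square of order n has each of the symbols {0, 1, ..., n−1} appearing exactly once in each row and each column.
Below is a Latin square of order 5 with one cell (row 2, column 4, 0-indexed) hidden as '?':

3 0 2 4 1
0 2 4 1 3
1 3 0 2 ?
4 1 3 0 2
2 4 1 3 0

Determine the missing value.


Row 2 contains symbols [0, 1, 2, 3] — missing [4].
Column 4 contains symbols [0, 1, 2, 3] — missing [4].
The missing symbol must appear in both missing sets; intersection = [4].
Therefore the hidden value is 4.

Missing value = 4.


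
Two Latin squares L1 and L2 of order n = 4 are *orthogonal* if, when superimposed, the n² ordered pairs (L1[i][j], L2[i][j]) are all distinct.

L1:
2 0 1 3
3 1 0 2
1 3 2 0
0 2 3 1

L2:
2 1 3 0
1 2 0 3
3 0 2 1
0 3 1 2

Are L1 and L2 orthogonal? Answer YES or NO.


Form the n² = 16 superimposed pairs (L1[i][j], L2[i][j]), row by row (rows and columns indexed from 0):
row 0: (2,2) (0,1) (1,3) (3,0)
row 1: (3,1) (1,2) (0,0) (2,3)
row 2: (1,3) (3,0) (2,2) (0,1)
row 3: (0,0) (2,3) (3,1) (1,2)
Orthogonality requires all 16 pairs distinct.
But the pair (1,3) repeats: cell (0,2) has L1 = 1, L2 = 3, and cell (2,0) has L1 = 1, L2 = 3.
A repeated pair means some other pair never occurs (only 8 distinct pairs out of 16), so the squares are not orthogonal.
Conclusion: NO.

NO


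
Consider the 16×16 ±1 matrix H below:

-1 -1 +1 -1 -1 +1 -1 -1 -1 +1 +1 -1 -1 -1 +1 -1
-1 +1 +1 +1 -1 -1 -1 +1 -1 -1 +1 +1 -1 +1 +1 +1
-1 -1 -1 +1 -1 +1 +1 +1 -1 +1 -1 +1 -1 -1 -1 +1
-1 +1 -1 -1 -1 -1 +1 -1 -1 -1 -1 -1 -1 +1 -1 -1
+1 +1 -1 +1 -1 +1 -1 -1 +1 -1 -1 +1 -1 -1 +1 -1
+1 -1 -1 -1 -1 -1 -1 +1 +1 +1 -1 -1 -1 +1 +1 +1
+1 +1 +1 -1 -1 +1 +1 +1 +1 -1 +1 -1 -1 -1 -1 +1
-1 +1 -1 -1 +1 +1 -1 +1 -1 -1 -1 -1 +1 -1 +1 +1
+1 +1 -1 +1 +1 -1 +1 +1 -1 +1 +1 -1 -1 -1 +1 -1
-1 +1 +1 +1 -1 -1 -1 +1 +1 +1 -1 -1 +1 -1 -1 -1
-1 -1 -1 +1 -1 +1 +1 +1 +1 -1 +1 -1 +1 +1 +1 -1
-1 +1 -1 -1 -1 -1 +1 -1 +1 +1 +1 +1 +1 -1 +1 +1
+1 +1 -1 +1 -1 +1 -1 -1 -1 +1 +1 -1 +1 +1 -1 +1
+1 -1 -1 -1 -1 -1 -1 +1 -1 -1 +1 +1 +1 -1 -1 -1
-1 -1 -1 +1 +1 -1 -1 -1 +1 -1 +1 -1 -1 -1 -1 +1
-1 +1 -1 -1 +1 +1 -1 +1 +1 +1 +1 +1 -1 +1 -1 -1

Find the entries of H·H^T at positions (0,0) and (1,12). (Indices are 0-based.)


Row 0 of H: [-1, -1, 1, -1, -1, 1, -1, -1, -1, 1, 1, -1, -1, -1, 1, -1].
Row 1 of H: [-1, 1, 1, 1, -1, -1, -1, 1, -1, -1, 1, 1, -1, 1, 1, 1].
Row 12 of H: [1, 1, -1, 1, -1, 1, -1, -1, -1, 1, 1, -1, 1, 1, -1, 1].
(H·H^T)[0][0] = Σ_j H[0][j]·H[0][j] = (-1)² + (-1)² + (1)² + (-1)² + (-1)² + (1)² + (-1)² + (-1)² + (-1)² + (1)² + (1)² + (-1)² + (-1)² + (-1)² + (1)² + (-1)² = 1 + 1 + 1 + 1 + 1 + 1 + 1 + 1 + 1 + 1 + 1 + 1 + 1 + 1 + 1 + 1 = 16.
(H·H^T)[1][12] = Σ_j H[1][j]·H[12][j] = (-1)·(1) + (1)·(1) + (1)·(-1) + (1)·(1) + (-1)·(-1) + (-1)·(1) + (-1)·(-1) + (1)·(-1) + (-1)·(-1) + (-1)·(1) + (1)·(1) + (1)·(-1) + (-1)·(1) + (1)·(1) + (1)·(-1) + (1)·(1) = -1 + 1 + -1 + 1 + 1 + -1 + 1 + -1 + 1 + -1 + 1 + -1 + -1 + 1 + -1 + 1 = 0.
So rows 1 and 12 are orthogonal; the diagonal entry equals n = 16.

(0,0) entry = 16; (1,12) entry = 0.


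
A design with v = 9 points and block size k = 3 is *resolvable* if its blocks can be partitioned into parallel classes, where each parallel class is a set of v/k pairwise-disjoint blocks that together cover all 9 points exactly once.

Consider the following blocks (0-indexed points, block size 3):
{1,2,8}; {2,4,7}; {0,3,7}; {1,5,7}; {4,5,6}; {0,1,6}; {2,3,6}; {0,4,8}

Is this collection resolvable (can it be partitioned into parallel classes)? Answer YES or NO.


v = 9, block size k = 3, number of blocks = 8.
For resolvability, blocks must partition into parallel classes of size v/k = 3.
Total blocks must therefore be a multiple of 3: 8 = 3·2 + 2 ⇒ not divisible ✗.
Resolvable? NO.

NO


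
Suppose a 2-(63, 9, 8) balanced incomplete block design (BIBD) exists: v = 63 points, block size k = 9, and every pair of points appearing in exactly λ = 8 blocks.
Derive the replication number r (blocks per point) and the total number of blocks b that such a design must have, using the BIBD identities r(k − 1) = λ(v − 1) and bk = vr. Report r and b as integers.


Any 2-(v, k, λ) BIBD satisfies two necessary conditions:
  (i)  Each point sits in r blocks, and counting incidences through any fixed point gives r(k − 1) = λ(v − 1), so r = λ(v − 1)/(k − 1).
  (ii) Total incidences bk = vr, so b = vr/k.
Step 1: r = λ(v − 1)/(k − 1) = 8·(63 − 1)/(9 − 1) = 8·62/8 = 496/8 = 62.
Step 2: b = vr/k = 63·62/9 = 3906/9 = 434.
Check integrality: r = 62 ∈ Z ✓, b = 434 ∈ Z ✓.
(These identities are necessary conditions: they determine r and b for any design with these parameters, but do not by themselves prove that one exists.)

r = 62, b = 434.


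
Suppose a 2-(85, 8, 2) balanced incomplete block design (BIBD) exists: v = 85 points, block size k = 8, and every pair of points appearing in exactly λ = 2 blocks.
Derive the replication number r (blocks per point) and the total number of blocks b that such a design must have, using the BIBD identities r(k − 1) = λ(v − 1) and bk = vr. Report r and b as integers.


Any 2-(v, k, λ) BIBD satisfies two necessary conditions:
  (i)  Each point sits in r blocks, and counting incidences through any fixed point gives r(k − 1) = λ(v − 1), so r = λ(v − 1)/(k − 1).
  (ii) Total incidences bk = vr, so b = vr/k.
Step 1: r = λ(v − 1)/(k − 1) = 2·(85 − 1)/(8 − 1) = 2·84/7 = 168/7 = 24.
Step 2: b = vr/k = 85·24/8 = 2040/8 = 255.
Check integrality: r = 24 ∈ Z ✓, b = 255 ∈ Z ✓.
(These identities are necessary conditions: they determine r and b for any design with these parameters, but do not by themselves prove that one exists.)

r = 24, b = 255.


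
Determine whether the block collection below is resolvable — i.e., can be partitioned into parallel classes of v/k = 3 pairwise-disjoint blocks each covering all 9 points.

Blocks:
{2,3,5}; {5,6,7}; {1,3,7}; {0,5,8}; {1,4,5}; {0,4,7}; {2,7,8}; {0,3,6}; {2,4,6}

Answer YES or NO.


v = 9, block size k = 3, number of blocks = 9.
For resolvability, blocks must partition into parallel classes of size v/k = 3.
Total blocks must therefore be a multiple of 3: 9 = 3·3 + 0 ⇒ divisible ✓.
Consider block {2,3,5}. The only other block(s) in the collection disjoint from it are {0,4,7} — just 1 block(s). Any parallel class containing {2,3,5} would need 2 other blocks each disjoint from it, so no parallel class of size 3 can contain {2,3,5}.
Since every block must belong to some parallel class in a resolution, the collection cannot be partitioned into parallel classes.
Resolvable? NO.

NO


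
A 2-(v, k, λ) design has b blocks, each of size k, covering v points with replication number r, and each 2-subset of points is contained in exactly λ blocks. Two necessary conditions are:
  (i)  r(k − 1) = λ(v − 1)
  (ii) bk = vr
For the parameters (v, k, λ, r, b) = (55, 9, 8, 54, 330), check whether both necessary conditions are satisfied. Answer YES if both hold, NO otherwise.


Condition (i): r(k − 1) = 54·8 = 432; λ(v − 1) = 8·54 = 432. Match? YES.
Condition (ii): bk = 330·9 = 2970; vr = 55·54 = 2970. Match? YES.
Both conditions hold? YES.

YES


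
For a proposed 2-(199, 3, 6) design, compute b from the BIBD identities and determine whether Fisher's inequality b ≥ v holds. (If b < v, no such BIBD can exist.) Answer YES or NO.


r = λ(v − 1)/(k − 1) = 6·198/2 = 594.
b = vr/k = 199·594/3 = 39402.
Fisher's inequality: b ≥ v ⇔ 39402 ≥ 199? YES.

YES


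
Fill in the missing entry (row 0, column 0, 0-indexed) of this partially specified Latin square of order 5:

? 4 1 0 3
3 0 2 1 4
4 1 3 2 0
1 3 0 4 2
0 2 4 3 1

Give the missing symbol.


Row 0 contains symbols [0, 1, 3, 4] — missing [2].
Column 0 contains symbols [0, 1, 3, 4] — missing [2].
The missing symbol must appear in both missing sets; intersection = [2].
Therefore the hidden value is 2.

Missing value = 2.


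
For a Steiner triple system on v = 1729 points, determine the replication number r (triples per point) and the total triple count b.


An STS(v) is a 2-(v, 3, 1) BIBD: block size k = 3, λ = 1.
Replication: r(k − 1) = λ(v − 1) ⇒ r·2 = 1729 − 1 = 1728 ⇒ r = 864.
Block count: b = v(v − 1)/6 = 1729·1728/6 = 2987712/6 = 497952.

r = 864, b = 497952.


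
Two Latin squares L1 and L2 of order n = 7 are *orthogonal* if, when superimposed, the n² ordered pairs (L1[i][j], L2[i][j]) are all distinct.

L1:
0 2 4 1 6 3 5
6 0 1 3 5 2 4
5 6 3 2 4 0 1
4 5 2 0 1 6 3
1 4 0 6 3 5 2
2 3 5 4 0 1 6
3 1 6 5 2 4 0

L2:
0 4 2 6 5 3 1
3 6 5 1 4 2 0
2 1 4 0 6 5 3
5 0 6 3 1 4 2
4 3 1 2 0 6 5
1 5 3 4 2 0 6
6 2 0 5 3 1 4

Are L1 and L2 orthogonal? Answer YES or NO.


Form the n² = 49 superimposed pairs (L1[i][j], L2[i][j]), row by row (rows and columns indexed from 0):
row 0: (0,0) (2,4) (4,2) (1,6) (6,5) (3,3) (5,1)
row 1: (6,3) (0,6) (1,5) (3,1) (5,4) (2,2) (4,0)
row 2: (5,2) (6,1) (3,4) (2,0) (4,6) (0,5) (1,3)
row 3: (4,5) (5,0) (2,6) (0,3) (1,1) (6,4) (3,2)
row 4: (1,4) (4,3) (0,1) (6,2) (3,0) (5,6) (2,5)
row 5: (2,1) (3,5) (5,3) (4,4) (0,2) (1,0) (6,6)
row 6: (3,6) (1,2) (6,0) (5,5) (2,3) (4,1) (0,4)
Orthogonality requires all 49 pairs distinct.
Check by first coordinate: for each symbol s of L1, list the L2 entries in the n cells where L1 = s; they must all differ.
  L1 = 0: L2 entries (in reading order) 0, 6, 5, 3, 1, 2, 4 — all 7 distinct ✓
  L1 = 1: L2 entries (in reading order) 6, 5, 3, 1, 4, 0, 2 — all 7 distinct ✓
  L1 = 2: L2 entries (in reading order) 4, 2, 0, 6, 5, 1, 3 — all 7 distinct ✓
  L1 = 3: L2 entries (in reading order) 3, 1, 4, 2, 0, 5, 6 — all 7 distinct ✓
  L1 = 4: L2 entries (in reading order) 2, 0, 6, 5, 3, 4, 1 — all 7 distinct ✓
  L1 = 5: L2 entries (in reading order) 1, 4, 2, 0, 6, 3, 5 — all 7 distinct ✓
  L1 = 6: L2 entries (in reading order) 5, 3, 1, 4, 2, 6, 0 — all 7 distinct ✓
Every symbol of L1 meets every symbol of L2 exactly once, so all 49 pairs are distinct (49 of 49).
Conclusion: YES.

YES


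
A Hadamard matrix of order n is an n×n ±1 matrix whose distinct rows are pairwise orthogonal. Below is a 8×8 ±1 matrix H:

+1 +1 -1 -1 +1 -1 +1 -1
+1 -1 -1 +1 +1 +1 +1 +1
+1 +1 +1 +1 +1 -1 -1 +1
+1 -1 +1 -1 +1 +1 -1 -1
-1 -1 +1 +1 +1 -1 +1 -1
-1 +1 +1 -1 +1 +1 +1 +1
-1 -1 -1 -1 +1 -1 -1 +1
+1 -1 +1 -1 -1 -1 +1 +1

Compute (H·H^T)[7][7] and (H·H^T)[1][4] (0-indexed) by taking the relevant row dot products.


Row 1 of H: [1, -1, -1, 1, 1, 1, 1, 1].
Row 4 of H: [-1, -1, 1, 1, 1, -1, 1, -1].
Row 7 of H: [1, -1, 1, -1, -1, -1, 1, 1].
(H·H^T)[7][7] = Σ_j H[7][j]·H[7][j] = (1)² + (-1)² + (1)² + (-1)² + (-1)² + (-1)² + (1)² + (1)² = 1 + 1 + 1 + 1 + 1 + 1 + 1 + 1 = 8.
(H·H^T)[1][4] = Σ_j H[1][j]·H[4][j] = (1)·(-1) + (-1)·(-1) + (-1)·(1) + (1)·(1) + (1)·(1) + (1)·(-1) + (1)·(1) + (1)·(-1) = -1 + 1 + -1 + 1 + 1 + -1 + 1 + -1 = 0.
So rows 1 and 4 are orthogonal; the diagonal entry equals n = 8.

(7,7) entry = 8; (1,4) entry = 0.


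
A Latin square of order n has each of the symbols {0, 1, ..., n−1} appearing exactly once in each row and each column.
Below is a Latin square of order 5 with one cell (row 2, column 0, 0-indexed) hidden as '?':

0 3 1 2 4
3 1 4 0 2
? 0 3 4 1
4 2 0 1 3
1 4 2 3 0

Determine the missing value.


Row 2 contains symbols [0, 1, 3, 4] — missing [2].
Column 0 contains symbols [0, 1, 3, 4] — missing [2].
The missing symbol must appear in both missing sets; intersection = [2].
Therefore the hidden value is 2.

Missing value = 2.


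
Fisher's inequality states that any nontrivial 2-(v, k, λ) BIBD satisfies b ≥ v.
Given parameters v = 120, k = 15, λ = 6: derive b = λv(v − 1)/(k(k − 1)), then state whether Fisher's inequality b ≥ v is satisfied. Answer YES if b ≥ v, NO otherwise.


r = λ(v − 1)/(k − 1) = 6·119/14 = 51.
b = vr/k = 120·51/15 = 408.
Fisher's inequality: b ≥ v ⇔ 408 ≥ 120? YES.

YES


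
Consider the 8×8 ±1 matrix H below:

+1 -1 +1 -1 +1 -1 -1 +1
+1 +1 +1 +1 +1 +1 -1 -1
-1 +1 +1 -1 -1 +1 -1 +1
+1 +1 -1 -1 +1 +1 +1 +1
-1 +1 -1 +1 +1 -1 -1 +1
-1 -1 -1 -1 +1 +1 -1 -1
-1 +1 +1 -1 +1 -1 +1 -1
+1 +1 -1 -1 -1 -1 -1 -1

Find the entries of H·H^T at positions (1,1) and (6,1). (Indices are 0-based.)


Row 1 of H: [1, 1, 1, 1, 1, 1, -1, -1].
Row 6 of H: [-1, 1, 1, -1, 1, -1, 1, -1].
(H·H^T)[1][1] = Σ_j H[1][j]·H[1][j] = (1)² + (1)² + (1)² + (1)² + (1)² + (1)² + (-1)² + (-1)² = 1 + 1 + 1 + 1 + 1 + 1 + 1 + 1 = 8.
(H·H^T)[6][1] = Σ_j H[6][j]·H[1][j] = (-1)·(1) + (1)·(1) + (1)·(1) + (-1)·(1) + (1)·(1) + (-1)·(1) + (1)·(-1) + (-1)·(-1) = -1 + 1 + 1 + -1 + 1 + -1 + -1 + 1 = 0.
So rows 6 and 1 are orthogonal; the diagonal entry equals n = 8.

(1,1) entry = 8; (6,1) entry = 0.


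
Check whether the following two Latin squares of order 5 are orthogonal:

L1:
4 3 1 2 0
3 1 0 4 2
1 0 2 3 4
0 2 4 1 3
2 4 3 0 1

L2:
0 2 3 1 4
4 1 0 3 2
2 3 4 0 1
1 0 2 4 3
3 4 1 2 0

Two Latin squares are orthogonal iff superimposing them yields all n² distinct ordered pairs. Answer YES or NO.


Form the n² = 25 superimposed pairs (L1[i][j], L2[i][j]), row by row (rows and columns indexed from 0):
row 0: (4,0) (3,2) (1,3) (2,1) (0,4)
row 1: (3,4) (1,1) (0,0) (4,3) (2,2)
row 2: (1,2) (0,3) (2,4) (3,0) (4,1)
row 3: (0,1) (2,0) (4,2) (1,4) (3,3)
row 4: (2,3) (4,4) (3,1) (0,2) (1,0)
Orthogonality requires all 25 pairs distinct.
Check by first coordinate: for each symbol s of L1, list the L2 entries in the n cells where L1 = s; they must all differ.
  L1 = 0: L2 entries (in reading order) 4, 0, 3, 1, 2 — all 5 distinct ✓
  L1 = 1: L2 entries (in reading order) 3, 1, 2, 4, 0 — all 5 distinct ✓
  L1 = 2: L2 entries (in reading order) 1, 2, 4, 0, 3 — all 5 distinct ✓
  L1 = 3: L2 entries (in reading order) 2, 4, 0, 3, 1 — all 5 distinct ✓
  L1 = 4: L2 entries (in reading order) 0, 3, 1, 2, 4 — all 5 distinct ✓
Every symbol of L1 meets every symbol of L2 exactly once, so all 25 pairs are distinct (25 of 25).
Conclusion: YES.

YES


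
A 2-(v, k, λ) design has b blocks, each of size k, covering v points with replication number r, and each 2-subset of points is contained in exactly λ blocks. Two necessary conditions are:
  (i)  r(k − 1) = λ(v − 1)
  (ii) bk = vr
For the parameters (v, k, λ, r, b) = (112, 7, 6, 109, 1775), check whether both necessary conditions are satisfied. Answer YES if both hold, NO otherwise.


Condition (i): r(k − 1) = 109·6 = 654; λ(v − 1) = 6·111 = 666. Match? NO.
Condition (ii): bk = 1775·7 = 12425; vr = 112·109 = 12208. Match? NO.
Both conditions hold? NO.

NO


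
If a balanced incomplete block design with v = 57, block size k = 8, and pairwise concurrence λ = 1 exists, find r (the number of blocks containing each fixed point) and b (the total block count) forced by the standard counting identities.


Any 2-(v, k, λ) BIBD satisfies two necessary conditions:
  (i)  Each point sits in r blocks, and counting incidences through any fixed point gives r(k − 1) = λ(v − 1), so r = λ(v − 1)/(k − 1).
  (ii) Total incidences bk = vr, so b = vr/k.
Step 1: r = λ(v − 1)/(k − 1) = 1·(57 − 1)/(8 − 1) = 1·56/7 = 56/7 = 8.
Step 2: b = vr/k = 57·8/8 = 456/8 = 57.
Check integrality: r = 8 ∈ Z ✓, b = 57 ∈ Z ✓.
(These identities are necessary conditions: they determine r and b for any design with these parameters, but do not by themselves prove that one exists.)

r = 8, b = 57.


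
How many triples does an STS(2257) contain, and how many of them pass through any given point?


An STS(v) is a 2-(v, 3, 1) BIBD: block size k = 3, λ = 1.
Replication: r(k − 1) = λ(v − 1) ⇒ r·2 = 2257 − 1 = 2256 ⇒ r = 1128.
Block count: b = v(v − 1)/6 = 2257·2256/6 = 5091792/6 = 848632.
(Check via bk = vr: 848632·3 = 2545896 = 2257·1128 = 2545896 ✓.)

r = 1128, b = 848632.


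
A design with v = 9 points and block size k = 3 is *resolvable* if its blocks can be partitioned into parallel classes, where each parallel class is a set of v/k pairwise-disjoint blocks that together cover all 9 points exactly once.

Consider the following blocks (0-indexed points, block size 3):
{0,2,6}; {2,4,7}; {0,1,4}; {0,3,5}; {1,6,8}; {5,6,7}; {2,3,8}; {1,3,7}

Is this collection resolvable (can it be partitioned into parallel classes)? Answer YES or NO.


v = 9, block size k = 3, number of blocks = 8.
For resolvability, blocks must partition into parallel classes of size v/k = 3.
Total blocks must therefore be a multiple of 3: 8 = 3·2 + 2 ⇒ not divisible ✗.
Resolvable? NO.

NO


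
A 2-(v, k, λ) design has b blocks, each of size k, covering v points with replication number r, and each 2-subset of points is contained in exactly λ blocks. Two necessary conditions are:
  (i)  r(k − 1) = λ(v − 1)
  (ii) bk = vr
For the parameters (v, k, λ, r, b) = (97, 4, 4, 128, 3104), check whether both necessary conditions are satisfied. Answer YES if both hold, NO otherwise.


Condition (i): r(k − 1) = 128·3 = 384; λ(v − 1) = 4·96 = 384. Match? YES.
Condition (ii): bk = 3104·4 = 12416; vr = 97·128 = 12416. Match? YES.
Both conditions hold? YES.

YES


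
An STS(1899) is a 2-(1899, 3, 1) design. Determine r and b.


An STS(v) is a 2-(v, 3, 1) BIBD: block size k = 3, λ = 1.
Replication: r(k − 1) = λ(v − 1) ⇒ r·2 = 1899 − 1 = 1898 ⇒ r = 949.
Block count: bk = vr ⇒ b·3 = 1899·949 = 1802151 ⇒ b = 600717.

r = 949, b = 600717.


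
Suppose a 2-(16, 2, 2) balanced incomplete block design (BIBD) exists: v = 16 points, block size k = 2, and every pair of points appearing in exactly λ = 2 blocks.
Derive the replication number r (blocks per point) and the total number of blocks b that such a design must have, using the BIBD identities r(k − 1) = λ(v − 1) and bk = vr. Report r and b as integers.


Any 2-(v, k, λ) BIBD satisfies two necessary conditions:
  (i)  Each point sits in r blocks, and counting incidences through any fixed point gives r(k − 1) = λ(v − 1), so r = λ(v − 1)/(k − 1).
  (ii) Total incidences bk = vr, so b = vr/k.
Step 1: r = λ(v − 1)/(k − 1) = 2·(16 − 1)/(2 − 1) = 2·15/1 = 30/1 = 30.
Step 2: b = vr/k = 16·30/2 = 480/2 = 240.
Check integrality: r = 30 ∈ Z ✓, b = 240 ∈ Z ✓.
(These identities are necessary conditions: they determine r and b for any design with these parameters, but do not by themselves prove that one exists.)

r = 30, b = 240.


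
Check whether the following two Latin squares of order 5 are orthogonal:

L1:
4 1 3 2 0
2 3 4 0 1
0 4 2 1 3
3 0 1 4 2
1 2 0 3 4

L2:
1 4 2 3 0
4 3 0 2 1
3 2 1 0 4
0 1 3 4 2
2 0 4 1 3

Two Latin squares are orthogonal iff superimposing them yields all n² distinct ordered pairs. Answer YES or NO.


Form the n² = 25 superimposed pairs (L1[i][j], L2[i][j]), row by row (rows and columns indexed from 0):
row 0: (4,1) (1,4) (3,2) (2,3) (0,0)
row 1: (2,4) (3,3) (4,0) (0,2) (1,1)
row 2: (0,3) (4,2) (2,1) (1,0) (3,4)
row 3: (3,0) (0,1) (1,3) (4,4) (2,2)
row 4: (1,2) (2,0) (0,4) (3,1) (4,3)
Orthogonality requires all 25 pairs distinct.
Check by first coordinate: for each symbol s of L1, list the L2 entries in the n cells where L1 = s; they must all differ.
  L1 = 0: L2 entries (in reading order) 0, 2, 3, 1, 4 — all 5 distinct ✓
  L1 = 1: L2 entries (in reading order) 4, 1, 0, 3, 2 — all 5 distinct ✓
  L1 = 2: L2 entries (in reading order) 3, 4, 1, 2, 0 — all 5 distinct ✓
  L1 = 3: L2 entries (in reading order) 2, 3, 4, 0, 1 — all 5 distinct ✓
  L1 = 4: L2 entries (in reading order) 1, 0, 2, 4, 3 — all 5 distinct ✓
Every symbol of L1 meets every symbol of L2 exactly once, so all 25 pairs are distinct (25 of 25).
Conclusion: YES.

YES


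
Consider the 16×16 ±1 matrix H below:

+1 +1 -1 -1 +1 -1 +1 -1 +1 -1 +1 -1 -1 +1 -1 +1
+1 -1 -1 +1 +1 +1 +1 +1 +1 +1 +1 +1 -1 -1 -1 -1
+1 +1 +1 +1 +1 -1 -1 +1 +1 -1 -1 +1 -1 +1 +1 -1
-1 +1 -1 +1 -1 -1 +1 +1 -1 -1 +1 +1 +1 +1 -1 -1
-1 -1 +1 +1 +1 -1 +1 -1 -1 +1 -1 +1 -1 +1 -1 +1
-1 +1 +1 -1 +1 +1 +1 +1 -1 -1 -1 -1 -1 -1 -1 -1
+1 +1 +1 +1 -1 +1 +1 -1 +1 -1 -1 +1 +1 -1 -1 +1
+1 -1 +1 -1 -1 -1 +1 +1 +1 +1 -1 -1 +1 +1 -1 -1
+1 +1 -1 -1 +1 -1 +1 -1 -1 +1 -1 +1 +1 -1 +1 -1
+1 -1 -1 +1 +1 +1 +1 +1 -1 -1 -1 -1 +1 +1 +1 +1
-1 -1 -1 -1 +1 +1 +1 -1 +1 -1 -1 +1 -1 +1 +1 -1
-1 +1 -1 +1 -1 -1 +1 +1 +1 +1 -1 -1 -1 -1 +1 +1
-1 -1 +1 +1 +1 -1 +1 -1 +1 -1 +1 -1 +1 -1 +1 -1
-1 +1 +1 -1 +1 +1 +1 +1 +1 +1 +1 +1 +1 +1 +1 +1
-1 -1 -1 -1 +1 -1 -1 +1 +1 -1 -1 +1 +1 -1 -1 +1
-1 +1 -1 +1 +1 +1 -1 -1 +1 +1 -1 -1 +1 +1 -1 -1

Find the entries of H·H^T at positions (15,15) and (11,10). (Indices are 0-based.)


Row 10 of H: [-1, -1, -1, -1, 1, 1, 1, -1, 1, -1, -1, 1, -1, 1, 1, -1].
Row 11 of H: [-1, 1, -1, 1, -1, -1, 1, 1, 1, 1, -1, -1, -1, -1, 1, 1].
Row 15 of H: [-1, 1, -1, 1, 1, 1, -1, -1, 1, 1, -1, -1, 1, 1, -1, -1].
(H·H^T)[15][15] = Σ_j H[15][j]·H[15][j] = (-1)² + (1)² + (-1)² + (1)² + (1)² + (1)² + (-1)² + (-1)² + (1)² + (1)² + (-1)² + (-1)² + (1)² + (1)² + (-1)² + (-1)² = 1 + 1 + 1 + 1 + 1 + 1 + 1 + 1 + 1 + 1 + 1 + 1 + 1 + 1 + 1 + 1 = 16.
(H·H^T)[11][10] = Σ_j H[11][j]·H[10][j] = (-1)·(-1) + (1)·(-1) + (-1)·(-1) + (1)·(-1) + (-1)·(1) + (-1)·(1) + (1)·(1) + (1)·(-1) + (1)·(1) + (1)·(-1) + (-1)·(-1) + (-1)·(1) + (-1)·(-1) + (-1)·(1) + (1)·(1) + (1)·(-1) = 1 + -1 + 1 + -1 + -1 + -1 + 1 + -1 + 1 + -1 + 1 + -1 + 1 + -1 + 1 + -1 = -2.
Rows 11 and 10 are not orthogonal (dot product = -2 ≠ 0), so H is not a Hadamard matrix.

(15,15) entry = 16; (11,10) entry = -2.


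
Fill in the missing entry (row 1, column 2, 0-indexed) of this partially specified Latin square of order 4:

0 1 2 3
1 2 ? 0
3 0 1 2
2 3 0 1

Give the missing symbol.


Row 1 contains symbols [0, 1, 2] — missing [3].
Column 2 contains symbols [0, 1, 2] — missing [3].
The missing symbol must appear in both missing sets; intersection = [3].
Therefore the hidden value is 3.

Missing value = 3.


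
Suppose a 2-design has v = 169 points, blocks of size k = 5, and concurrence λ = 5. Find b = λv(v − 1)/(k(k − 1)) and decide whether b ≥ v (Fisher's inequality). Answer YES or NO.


b = λv(v − 1)/(k(k − 1)) = 5·169·168/(5·4) = 141960/20 = 7098.
Compare with v = 169: b ≥ v, so Fisher's inequality holds.

YES


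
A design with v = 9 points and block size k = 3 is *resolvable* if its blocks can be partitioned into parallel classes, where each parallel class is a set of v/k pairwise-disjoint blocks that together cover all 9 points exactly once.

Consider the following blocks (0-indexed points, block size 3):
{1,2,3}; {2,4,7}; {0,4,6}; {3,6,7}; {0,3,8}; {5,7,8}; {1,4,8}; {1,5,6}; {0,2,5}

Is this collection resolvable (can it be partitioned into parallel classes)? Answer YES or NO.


v = 9, block size k = 3, number of blocks = 9.
For resolvability, blocks must partition into parallel classes of size v/k = 3.
Total blocks must therefore be a multiple of 3: 9 = 3·3 + 0 ⇒ divisible ✓.
Greedy packing gives 3 candidate class(es). Each should be a full parallel class (size 3, covers all 9 points).
  Class 1 (3 blocks): {1,2,3}; {0,4,6}; {5,7,8}. Points covered: [0, 1, 2, 3, 4, 5, 6, 7, 8].
  Class 2 (3 blocks): {2,4,7}; {0,3,8}; {1,5,6}. Points covered: [0, 1, 2, 3, 4, 5, 6, 7, 8].
  Class 3 (3 blocks): {3,6,7}; {1,4,8}; {0,2,5}. Points covered: [0, 1, 2, 3, 4, 5, 6, 7, 8].
All classes full (size 3)? YES. All classes cover every point? YES.
Resolvable? YES.

YES


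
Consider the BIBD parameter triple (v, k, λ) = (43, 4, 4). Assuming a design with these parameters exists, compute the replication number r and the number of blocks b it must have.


Any 2-(v, k, λ) BIBD satisfies two necessary conditions:
  (i)  Each point sits in r blocks, and counting incidences through any fixed point gives r(k − 1) = λ(v − 1), so r = λ(v − 1)/(k − 1).
  (ii) Total incidences bk = vr, so b = vr/k.
Step 1: r = λ(v − 1)/(k − 1) = 4·(43 − 1)/(4 − 1) = 4·42/3 = 168/3 = 56.
Step 2: b = vr/k = 43·56/4 = 2408/4 = 602.
Check integrality: r = 56 ∈ Z ✓, b = 602 ∈ Z ✓.
(These identities are necessary conditions: they determine r and b for any design with these parameters, but do not by themselves prove that one exists.)

r = 56, b = 602.


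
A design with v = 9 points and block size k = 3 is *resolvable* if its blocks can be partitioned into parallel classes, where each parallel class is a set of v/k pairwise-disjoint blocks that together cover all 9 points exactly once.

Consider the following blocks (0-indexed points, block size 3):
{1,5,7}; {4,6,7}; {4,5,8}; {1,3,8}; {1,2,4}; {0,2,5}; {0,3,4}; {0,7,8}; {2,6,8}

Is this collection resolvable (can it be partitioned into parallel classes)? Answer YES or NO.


v = 9, block size k = 3, number of blocks = 9.
For resolvability, blocks must partition into parallel classes of size v/k = 3.
Total blocks must therefore be a multiple of 3: 9 = 3·3 + 0 ⇒ divisible ✓.
Consider block {4,5,8}. It intersects every other block in the collection, so no parallel class of size 3 can contain it.
Since every block must belong to some parallel class in a resolution, the collection cannot be partitioned into parallel classes.
Resolvable? NO.

NO


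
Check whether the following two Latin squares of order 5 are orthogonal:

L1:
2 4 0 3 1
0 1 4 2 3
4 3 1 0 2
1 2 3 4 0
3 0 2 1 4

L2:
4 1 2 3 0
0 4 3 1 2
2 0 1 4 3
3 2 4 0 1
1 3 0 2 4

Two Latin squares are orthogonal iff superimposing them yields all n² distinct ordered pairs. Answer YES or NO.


Form the n² = 25 superimposed pairs (L1[i][j], L2[i][j]), row by row (rows and columns indexed from 0):
row 0: (2,4) (4,1) (0,2) (3,3) (1,0)
row 1: (0,0) (1,4) (4,3) (2,1) (3,2)
row 2: (4,2) (3,0) (1,1) (0,4) (2,3)
row 3: (1,3) (2,2) (3,4) (4,0) (0,1)
row 4: (3,1) (0,3) (2,0) (1,2) (4,4)
Orthogonality requires all 25 pairs distinct.
Check by first coordinate: for each symbol s of L1, list the L2 entries in the n cells where L1 = s; they must all differ.
  L1 = 0: L2 entries (in reading order) 2, 0, 4, 1, 3 — all 5 distinct ✓
  L1 = 1: L2 entries (in reading order) 0, 4, 1, 3, 2 — all 5 distinct ✓
  L1 = 2: L2 entries (in reading order) 4, 1, 3, 2, 0 — all 5 distinct ✓
  L1 = 3: L2 entries (in reading order) 3, 2, 0, 4, 1 — all 5 distinct ✓
  L1 = 4: L2 entries (in reading order) 1, 3, 2, 0, 4 — all 5 distinct ✓
Every symbol of L1 meets every symbol of L2 exactly once, so all 25 pairs are distinct (25 of 25).
Conclusion: YES.

YES


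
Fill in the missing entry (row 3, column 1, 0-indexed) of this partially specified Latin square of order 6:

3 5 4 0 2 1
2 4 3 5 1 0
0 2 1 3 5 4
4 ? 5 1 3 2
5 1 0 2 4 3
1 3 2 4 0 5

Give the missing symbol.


Row 3 contains symbols [1, 2, 3, 4, 5] — missing [0].
Column 1 contains symbols [1, 2, 3, 4, 5] — missing [0].
The missing symbol must appear in both missing sets; intersection = [0].
Therefore the hidden value is 0.

Missing value = 0.
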